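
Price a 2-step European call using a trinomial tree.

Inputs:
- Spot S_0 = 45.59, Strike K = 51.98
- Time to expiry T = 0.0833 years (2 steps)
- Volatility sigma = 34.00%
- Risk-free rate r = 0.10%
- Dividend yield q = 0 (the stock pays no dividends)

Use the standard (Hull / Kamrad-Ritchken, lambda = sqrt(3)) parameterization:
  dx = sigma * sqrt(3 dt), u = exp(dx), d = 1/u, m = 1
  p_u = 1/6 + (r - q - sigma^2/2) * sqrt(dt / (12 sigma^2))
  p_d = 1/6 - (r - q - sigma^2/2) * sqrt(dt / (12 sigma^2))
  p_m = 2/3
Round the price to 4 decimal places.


Answer: Price = V(0,0) = 0.1475

Derivation:
dt = T/N = 0.041650; dx = sigma*sqrt(3*dt) = 0.120184
u = exp(dx) = 1.127704; d = 1/u = 0.886757
p_u = 0.156825, p_m = 0.666667, p_d = 0.176509
Discount per step: exp(-r*dt) = 0.999958
Stock lattice S(k, j) with j the centered position index:
  k=0: S(0,+0) = 45.5900
  k=1: S(1,-1) = 40.4273; S(1,+0) = 45.5900; S(1,+1) = 51.4120
  k=2: S(2,-2) = 35.8492; S(2,-1) = 40.4273; S(2,+0) = 45.5900; S(2,+1) = 51.4120; S(2,+2) = 57.9776
Terminal payoffs V(N, j) = max(S_T - K, 0):
  V(2,-2) = 0.000000; V(2,-1) = 0.000000; V(2,+0) = 0.000000; V(2,+1) = 0.000000; V(2,+2) = 5.997593
Backward induction: V(k, j) = exp(-r*dt) * [p_u * V(k+1, j+1) + p_m * V(k+1, j) + p_d * V(k+1, j-1)]
  V(1,-1) = exp(-r*dt) * [p_u*0.000000 + p_m*0.000000 + p_d*0.000000] = 0.000000
  V(1,+0) = exp(-r*dt) * [p_u*0.000000 + p_m*0.000000 + p_d*0.000000] = 0.000000
  V(1,+1) = exp(-r*dt) * [p_u*5.997593 + p_m*0.000000 + p_d*0.000000] = 0.940531
  V(0,+0) = exp(-r*dt) * [p_u*0.940531 + p_m*0.000000 + p_d*0.000000] = 0.147492


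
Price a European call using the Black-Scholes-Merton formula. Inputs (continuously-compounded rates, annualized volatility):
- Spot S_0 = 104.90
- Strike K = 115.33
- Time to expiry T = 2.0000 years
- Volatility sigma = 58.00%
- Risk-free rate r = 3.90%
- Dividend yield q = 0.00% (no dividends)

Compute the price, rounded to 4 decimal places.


d1 = (ln(S/K) + (r - q + 0.5*sigma^2) * T) / (sigma * sqrt(T)) = 0.38965233
d2 = d1 - sigma * sqrt(T) = -0.43059154
exp(-rT) = 0.92496443; exp(-qT) = 1.00000000
C = S_0 * exp(-qT) * N(d1) - K * exp(-rT) * N(d2)
N(d1) = 0.65160317; N(d2) = 0.33338270
C = 104.9000 * 1.00000000 * 0.65160317 - 115.3300 * 0.92496443 * 0.33338270 = 32.7892

Answer: Price = 32.7892


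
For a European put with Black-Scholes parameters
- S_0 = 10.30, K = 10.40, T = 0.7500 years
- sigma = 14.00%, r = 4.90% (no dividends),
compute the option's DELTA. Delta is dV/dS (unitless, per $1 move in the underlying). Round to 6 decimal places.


Answer: Delta = -0.388190

Derivation:
d1 = 0.2840405715; d2 = 0.1627970150
phi(d1) = 0.3831694129; exp(-qT) = 1.0000000000; exp(-rT) = 0.9639170845
N(-d1) = 0.3881896445
Delta = -exp(-qT) * N(-d1) = -1.0000000000 * 0.3881896445 = -0.388190


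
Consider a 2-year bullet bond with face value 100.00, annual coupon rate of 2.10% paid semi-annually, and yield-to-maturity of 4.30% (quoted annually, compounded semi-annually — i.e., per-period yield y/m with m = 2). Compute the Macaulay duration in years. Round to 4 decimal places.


Answer: Macaulay duration = 1.9683 years

Derivation:
Coupon per period c = face * coupon_rate / m = 1.050000
Periods per year m = 2; per-period yield y/m = 0.021500
Number of cashflows N = 4
Cashflows (t years, CF_t, discount factor 1/(1+y/m)^(m*t), PV):
  t = 0.5000: CF_t = 1.050000, DF = 0.978953, PV = 1.027900
  t = 1.0000: CF_t = 1.050000, DF = 0.958348, PV = 1.006265
  t = 1.5000: CF_t = 1.050000, DF = 0.938177, PV = 0.985086
  t = 2.0000: CF_t = 101.050000, DF = 0.918431, PV = 92.807449
Price P = sum_t PV_t = 95.826700
Macaulay numerator sum_t t * PV_t:
  t * PV_t at t = 0.5000: 0.513950
  t * PV_t at t = 1.0000: 1.006265
  t * PV_t at t = 1.5000: 1.477629
  t * PV_t at t = 2.0000: 185.614897
Macaulay duration D = (sum_t t * PV_t) / P = 188.612742 / 95.826700 = 1.968269


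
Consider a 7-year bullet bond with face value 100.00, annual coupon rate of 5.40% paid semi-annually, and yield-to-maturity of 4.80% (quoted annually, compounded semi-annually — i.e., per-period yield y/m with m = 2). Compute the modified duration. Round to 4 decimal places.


Answer: Modified duration = 5.8039

Derivation:
Coupon per period c = face * coupon_rate / m = 2.700000
Periods per year m = 2; per-period yield y/m = 0.024000
Number of cashflows N = 14
Cashflows (t years, CF_t, discount factor 1/(1+y/m)^(m*t), PV):
  t = 0.5000: CF_t = 2.700000, DF = 0.976562, PV = 2.636719
  t = 1.0000: CF_t = 2.700000, DF = 0.953674, PV = 2.574921
  t = 1.5000: CF_t = 2.700000, DF = 0.931323, PV = 2.514571
  t = 2.0000: CF_t = 2.700000, DF = 0.909495, PV = 2.455636
  t = 2.5000: CF_t = 2.700000, DF = 0.888178, PV = 2.398082
  t = 3.0000: CF_t = 2.700000, DF = 0.867362, PV = 2.341877
  t = 3.5000: CF_t = 2.700000, DF = 0.847033, PV = 2.286989
  t = 4.0000: CF_t = 2.700000, DF = 0.827181, PV = 2.233388
  t = 4.5000: CF_t = 2.700000, DF = 0.807794, PV = 2.181043
  t = 5.0000: CF_t = 2.700000, DF = 0.788861, PV = 2.129924
  t = 5.5000: CF_t = 2.700000, DF = 0.770372, PV = 2.080004
  t = 6.0000: CF_t = 2.700000, DF = 0.752316, PV = 2.031254
  t = 6.5000: CF_t = 2.700000, DF = 0.734684, PV = 1.983647
  t = 7.0000: CF_t = 102.700000, DF = 0.717465, PV = 73.683636
Price P = sum_t PV_t = 103.531690
First compute Macaulay numerator sum_t t * PV_t:
  t * PV_t at t = 0.5000: 1.318359
  t * PV_t at t = 1.0000: 2.574921
  t * PV_t at t = 1.5000: 3.771856
  t * PV_t at t = 2.0000: 4.911271
  t * PV_t at t = 2.5000: 5.995204
  t * PV_t at t = 3.0000: 7.025630
  t * PV_t at t = 3.5000: 8.004461
  t * PV_t at t = 4.0000: 8.933551
  t * PV_t at t = 4.5000: 9.814692
  t * PV_t at t = 5.0000: 10.649622
  t * PV_t at t = 5.5000: 11.440024
  t * PV_t at t = 6.0000: 12.187525
  t * PV_t at t = 6.5000: 12.893704
  t * PV_t at t = 7.0000: 515.785455
Macaulay duration D = 615.306276 / 103.531690 = 5.943168
Modified duration = D / (1 + y/m) = 5.943168 / (1 + 0.024000) = 5.803875


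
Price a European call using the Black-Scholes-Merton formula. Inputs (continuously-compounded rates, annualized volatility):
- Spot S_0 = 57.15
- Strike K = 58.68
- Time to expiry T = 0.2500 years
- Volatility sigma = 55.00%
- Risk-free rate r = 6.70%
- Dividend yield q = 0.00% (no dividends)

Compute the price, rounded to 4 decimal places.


d1 = (ln(S/K) + (r - q + 0.5*sigma^2) * T) / (sigma * sqrt(T)) = 0.10233795
d2 = d1 - sigma * sqrt(T) = -0.17266205
exp(-rT) = 0.98338950; exp(-qT) = 1.00000000
C = S_0 * exp(-qT) * N(d1) - K * exp(-rT) * N(d2)
N(d1) = 0.54075578; N(d2) = 0.43145854
C = 57.1500 * 1.00000000 * 0.54075578 - 58.6800 * 0.98338950 * 0.43145854 = 6.0068

Answer: Price = 6.0068


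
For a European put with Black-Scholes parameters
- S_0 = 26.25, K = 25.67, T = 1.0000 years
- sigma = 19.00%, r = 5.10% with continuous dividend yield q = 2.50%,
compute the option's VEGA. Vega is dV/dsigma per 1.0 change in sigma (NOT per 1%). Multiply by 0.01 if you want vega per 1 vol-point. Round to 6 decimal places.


d1 = 0.3494368113; d2 = 0.1594368113
phi(d1) = 0.3753142606; exp(-qT) = 0.9753099120; exp(-rT) = 0.9502786705
Vega = S * exp(-qT) * phi(d1) * sqrt(T) = 26.2500 * 0.9753099120 * 0.3753142606 * 1.0000000000 = 9.608753

Answer: Vega = 9.608753


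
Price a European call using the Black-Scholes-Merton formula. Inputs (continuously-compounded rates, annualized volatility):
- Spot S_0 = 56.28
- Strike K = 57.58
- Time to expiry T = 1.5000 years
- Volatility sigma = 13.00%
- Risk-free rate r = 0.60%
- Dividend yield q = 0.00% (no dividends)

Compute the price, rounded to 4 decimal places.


Answer: Price = 3.2174

Derivation:
d1 = (ln(S/K) + (r - q + 0.5*sigma^2) * T) / (sigma * sqrt(T)) = -0.00729228
d2 = d1 - sigma * sqrt(T) = -0.16650911
exp(-rT) = 0.99104038; exp(-qT) = 1.00000000
C = S_0 * exp(-qT) * N(d1) - K * exp(-rT) * N(d2)
N(d1) = 0.49709083; N(d2) = 0.43387816
C = 56.2800 * 1.00000000 * 0.49709083 - 57.5800 * 0.99104038 * 0.43387816 = 3.2174


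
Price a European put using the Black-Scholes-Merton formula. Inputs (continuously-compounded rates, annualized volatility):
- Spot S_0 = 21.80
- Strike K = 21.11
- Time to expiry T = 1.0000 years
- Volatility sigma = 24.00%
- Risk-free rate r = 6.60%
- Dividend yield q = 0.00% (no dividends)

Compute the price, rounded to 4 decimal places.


d1 = (ln(S/K) + (r - q + 0.5*sigma^2) * T) / (sigma * sqrt(T)) = 0.52901295
d2 = d1 - sigma * sqrt(T) = 0.28901295
exp(-rT) = 0.93613086; exp(-qT) = 1.00000000
P = K * exp(-rT) * N(-d2) - S_0 * exp(-qT) * N(-d1)
N(-d1) = 0.29839823; N(-d2) = 0.38628573
P = 21.1100 * 0.93613086 * 0.38628573 - 21.8000 * 1.00000000 * 0.29839823 = 1.1286

Answer: Price = 1.1286


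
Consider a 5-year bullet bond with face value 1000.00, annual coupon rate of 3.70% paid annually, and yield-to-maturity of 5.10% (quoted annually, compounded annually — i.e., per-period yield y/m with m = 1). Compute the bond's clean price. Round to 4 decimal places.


Coupon per period c = face * coupon_rate / m = 37.000000
Periods per year m = 1; per-period yield y/m = 0.051000
Number of cashflows N = 5
Cashflows (t years, CF_t, discount factor 1/(1+y/m)^(m*t), PV):
  t = 1.0000: CF_t = 37.000000, DF = 0.951475, PV = 35.204567
  t = 2.0000: CF_t = 37.000000, DF = 0.905304, PV = 33.496258
  t = 3.0000: CF_t = 37.000000, DF = 0.861374, PV = 31.870845
  t = 4.0000: CF_t = 37.000000, DF = 0.819576, PV = 30.324305
  t = 5.0000: CF_t = 1037.000000, DF = 0.779806, PV = 808.658538
Price P = sum_t PV_t = 939.554513

Answer: Price = 939.5545


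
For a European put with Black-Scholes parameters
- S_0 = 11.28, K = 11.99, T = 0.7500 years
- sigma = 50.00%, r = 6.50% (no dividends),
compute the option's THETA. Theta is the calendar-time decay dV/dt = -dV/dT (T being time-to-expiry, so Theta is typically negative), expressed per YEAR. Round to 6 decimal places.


Answer: Theta = -0.833340

Derivation:
d1 = 0.1881198327; d2 = -0.2448928692
phi(d1) = 0.3919452690; exp(-qT) = 1.0000000000; exp(-rT) = 0.9524192047
Theta = -S*exp(-qT)*phi(d1)*sigma/(2*sqrt(T)) + r*K*exp(-rT)*N(-d2) - q*S*exp(-qT)*N(-d1)
N(-d1) = 0.4253913572; N(-d2) = 0.5967303084; sqrt(T) = 0.8660254038
Term 1 = -11.2800 * 1.0000000000 * 0.3919452690 * 0.5000 / (2 * 0.8660254038) = -1.2762739450
Term 2 = 0.0650 * 11.9900 * 0.9524192047 * 0.5967303084 = 0.4429337572
Term 3 = 0 (no dividend yield, q = 0)
Theta = -1.2762739450 + (0.4429337572) + (0.0000000000) = -0.833340


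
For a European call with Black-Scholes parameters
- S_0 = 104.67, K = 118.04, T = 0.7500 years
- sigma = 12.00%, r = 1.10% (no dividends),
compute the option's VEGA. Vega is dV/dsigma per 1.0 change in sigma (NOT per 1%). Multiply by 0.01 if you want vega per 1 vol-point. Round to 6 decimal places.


Answer: Vega = 21.377245

Derivation:
d1 = -1.0253837603; d2 = -1.1293068088
phi(d1) = 0.2358299083; exp(-qT) = 1.0000000000; exp(-rT) = 0.9917839379
Vega = S * exp(-qT) * phi(d1) * sqrt(T) = 104.6700 * 1.0000000000 * 0.2358299083 * 0.8660254038 = 21.377245


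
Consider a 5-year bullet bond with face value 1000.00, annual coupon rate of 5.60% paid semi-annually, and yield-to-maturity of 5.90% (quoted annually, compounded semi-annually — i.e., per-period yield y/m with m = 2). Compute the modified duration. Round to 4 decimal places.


Coupon per period c = face * coupon_rate / m = 28.000000
Periods per year m = 2; per-period yield y/m = 0.029500
Number of cashflows N = 10
Cashflows (t years, CF_t, discount factor 1/(1+y/m)^(m*t), PV):
  t = 0.5000: CF_t = 28.000000, DF = 0.971345, PV = 27.197669
  t = 1.0000: CF_t = 28.000000, DF = 0.943512, PV = 26.418328
  t = 1.5000: CF_t = 28.000000, DF = 0.916476, PV = 25.661319
  t = 2.0000: CF_t = 28.000000, DF = 0.890214, PV = 24.926002
  t = 2.5000: CF_t = 28.000000, DF = 0.864706, PV = 24.211755
  t = 3.0000: CF_t = 28.000000, DF = 0.839928, PV = 23.517975
  t = 3.5000: CF_t = 28.000000, DF = 0.815860, PV = 22.844075
  t = 4.0000: CF_t = 28.000000, DF = 0.792482, PV = 22.189485
  t = 4.5000: CF_t = 28.000000, DF = 0.769773, PV = 21.553652
  t = 5.0000: CF_t = 1028.000000, DF = 0.747716, PV = 768.651723
Price P = sum_t PV_t = 987.171984
First compute Macaulay numerator sum_t t * PV_t:
  t * PV_t at t = 0.5000: 13.598834
  t * PV_t at t = 1.0000: 26.418328
  t * PV_t at t = 1.5000: 38.491979
  t * PV_t at t = 2.0000: 49.852004
  t * PV_t at t = 2.5000: 60.529388
  t * PV_t at t = 3.0000: 70.553925
  t * PV_t at t = 3.5000: 79.954262
  t * PV_t at t = 4.0000: 88.757940
  t * PV_t at t = 4.5000: 96.991435
  t * PV_t at t = 5.0000: 3843.258616
Macaulay duration D = 4368.406712 / 987.171984 = 4.425173
Modified duration = D / (1 + y/m) = 4.425173 / (1 + 0.029500) = 4.298371

Answer: Modified duration = 4.2984


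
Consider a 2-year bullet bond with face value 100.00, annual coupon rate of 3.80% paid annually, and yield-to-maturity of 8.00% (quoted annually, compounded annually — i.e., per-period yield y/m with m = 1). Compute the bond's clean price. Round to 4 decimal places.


Coupon per period c = face * coupon_rate / m = 3.800000
Periods per year m = 1; per-period yield y/m = 0.080000
Number of cashflows N = 2
Cashflows (t years, CF_t, discount factor 1/(1+y/m)^(m*t), PV):
  t = 1.0000: CF_t = 3.800000, DF = 0.925926, PV = 3.518519
  t = 2.0000: CF_t = 103.800000, DF = 0.857339, PV = 88.991770
Price P = sum_t PV_t = 92.510288

Answer: Price = 92.5103


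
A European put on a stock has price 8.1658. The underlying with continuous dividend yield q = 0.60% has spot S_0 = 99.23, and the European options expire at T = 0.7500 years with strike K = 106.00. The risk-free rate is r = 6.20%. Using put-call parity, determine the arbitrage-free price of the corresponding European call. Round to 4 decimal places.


Answer: Call price = 5.7664

Derivation:
Put-call parity: C - P = S_0 * exp(-qT) - K * exp(-rT).
S_0 * exp(-qT) = 99.2300 * 0.99551011 = 98.78446820
K * exp(-rT) = 106.0000 * 0.95456456 = 101.18384342
C = P + S*exp(-qT) - K*exp(-rT)
C = 8.1658 + 98.78446820 - 101.18384342 = 5.7664


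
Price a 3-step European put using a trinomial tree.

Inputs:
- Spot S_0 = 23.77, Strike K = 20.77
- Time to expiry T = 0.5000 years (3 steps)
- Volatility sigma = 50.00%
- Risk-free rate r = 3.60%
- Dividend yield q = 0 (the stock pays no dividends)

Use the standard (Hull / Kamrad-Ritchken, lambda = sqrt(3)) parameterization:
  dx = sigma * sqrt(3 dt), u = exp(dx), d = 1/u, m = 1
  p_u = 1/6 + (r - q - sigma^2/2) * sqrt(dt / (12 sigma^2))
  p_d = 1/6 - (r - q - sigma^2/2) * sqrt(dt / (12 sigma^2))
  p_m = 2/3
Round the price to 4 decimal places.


dt = T/N = 0.166667; dx = sigma*sqrt(3*dt) = 0.353553
u = exp(dx) = 1.424119; d = 1/u = 0.702189
p_u = 0.145689, p_m = 0.666667, p_d = 0.187644
Discount per step: exp(-r*dt) = 0.994018
Stock lattice S(k, j) with j the centered position index:
  k=0: S(0,+0) = 23.7700
  k=1: S(1,-1) = 16.6910; S(1,+0) = 23.7700; S(1,+1) = 33.8513
  k=2: S(2,-2) = 11.7202; S(2,-1) = 16.6910; S(2,+0) = 23.7700; S(2,+1) = 33.8513; S(2,+2) = 48.2083
  k=3: S(3,-3) = 8.2298; S(3,-2) = 11.7202; S(3,-1) = 16.6910; S(3,+0) = 23.7700; S(3,+1) = 33.8513; S(3,+2) = 48.2083; S(3,+3) = 68.6543
Terminal payoffs V(N, j) = max(K - S_T, 0):
  V(3,-3) = 12.540180; V(3,-2) = 9.049757; V(3,-1) = 4.078979; V(3,+0) = 0.000000; V(3,+1) = 0.000000; V(3,+2) = 0.000000; V(3,+3) = 0.000000
Backward induction: V(k, j) = exp(-r*dt) * [p_u * V(k+1, j+1) + p_m * V(k+1, j) + p_d * V(k+1, j-1)]
  V(2,-2) = exp(-r*dt) * [p_u*4.078979 + p_m*9.049757 + p_d*12.540180] = 8.926804
  V(2,-1) = exp(-r*dt) * [p_u*0.000000 + p_m*4.078979 + p_d*9.049757] = 4.391028
  V(2,+0) = exp(-r*dt) * [p_u*0.000000 + p_m*0.000000 + p_d*4.078979] = 0.760818
  V(2,+1) = exp(-r*dt) * [p_u*0.000000 + p_m*0.000000 + p_d*0.000000] = 0.000000
  V(2,+2) = exp(-r*dt) * [p_u*0.000000 + p_m*0.000000 + p_d*0.000000] = 0.000000
  V(1,-1) = exp(-r*dt) * [p_u*0.760818 + p_m*4.391028 + p_d*8.926804] = 4.685063
  V(1,+0) = exp(-r*dt) * [p_u*0.000000 + p_m*0.760818 + p_d*4.391028] = 1.323200
  V(1,+1) = exp(-r*dt) * [p_u*0.000000 + p_m*0.000000 + p_d*0.760818] = 0.141909
  V(0,+0) = exp(-r*dt) * [p_u*0.141909 + p_m*1.323200 + p_d*4.685063] = 1.771273

Answer: Price = V(0,0) = 1.7713


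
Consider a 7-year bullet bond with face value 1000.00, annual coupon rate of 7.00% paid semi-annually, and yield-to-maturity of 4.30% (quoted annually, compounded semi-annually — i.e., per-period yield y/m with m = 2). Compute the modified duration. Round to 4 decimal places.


Coupon per period c = face * coupon_rate / m = 35.000000
Periods per year m = 2; per-period yield y/m = 0.021500
Number of cashflows N = 14
Cashflows (t years, CF_t, discount factor 1/(1+y/m)^(m*t), PV):
  t = 0.5000: CF_t = 35.000000, DF = 0.978953, PV = 34.263338
  t = 1.0000: CF_t = 35.000000, DF = 0.958348, PV = 33.542181
  t = 1.5000: CF_t = 35.000000, DF = 0.938177, PV = 32.836203
  t = 2.0000: CF_t = 35.000000, DF = 0.918431, PV = 32.145084
  t = 2.5000: CF_t = 35.000000, DF = 0.899100, PV = 31.468511
  t = 3.0000: CF_t = 35.000000, DF = 0.880177, PV = 30.806178
  t = 3.5000: CF_t = 35.000000, DF = 0.861651, PV = 30.157785
  t = 4.0000: CF_t = 35.000000, DF = 0.843515, PV = 29.523040
  t = 4.5000: CF_t = 35.000000, DF = 0.825762, PV = 28.901655
  t = 5.0000: CF_t = 35.000000, DF = 0.808381, PV = 28.293348
  t = 5.5000: CF_t = 35.000000, DF = 0.791367, PV = 27.697844
  t = 6.0000: CF_t = 35.000000, DF = 0.774711, PV = 27.114874
  t = 6.5000: CF_t = 35.000000, DF = 0.758405, PV = 26.544174
  t = 7.0000: CF_t = 1035.000000, DF = 0.742442, PV = 768.427956
Price P = sum_t PV_t = 1161.722170
First compute Macaulay numerator sum_t t * PV_t:
  t * PV_t at t = 0.5000: 17.131669
  t * PV_t at t = 1.0000: 33.542181
  t * PV_t at t = 1.5000: 49.254304
  t * PV_t at t = 2.0000: 64.290167
  t * PV_t at t = 2.5000: 78.671277
  t * PV_t at t = 3.0000: 92.418534
  t * PV_t at t = 3.5000: 105.552249
  t * PV_t at t = 4.0000: 118.092160
  t * PV_t at t = 4.5000: 130.057445
  t * PV_t at t = 5.0000: 141.466738
  t * PV_t at t = 5.5000: 152.338142
  t * PV_t at t = 6.0000: 162.689245
  t * PV_t at t = 6.5000: 172.537133
  t * PV_t at t = 7.0000: 5378.995689
Macaulay duration D = 6697.036935 / 1161.722170 = 5.764749
Modified duration = D / (1 + y/m) = 5.764749 / (1 + 0.021500) = 5.643416

Answer: Modified duration = 5.6434


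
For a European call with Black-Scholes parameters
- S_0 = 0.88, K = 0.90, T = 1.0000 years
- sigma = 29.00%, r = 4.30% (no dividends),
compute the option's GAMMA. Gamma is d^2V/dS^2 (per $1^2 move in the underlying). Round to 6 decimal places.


d1 = 0.2157832557; d2 = -0.0742167443
phi(d1) = 0.3897617048; exp(-qT) = 1.0000000000; exp(-rT) = 0.9579113901
Gamma = exp(-qT) * phi(d1) / (S * sigma * sqrt(T)) = 1.0000000000 * 0.3897617048 / (0.8800 * 0.2900 * 1.0000000000) = 1.527279

Answer: Gamma = 1.527279


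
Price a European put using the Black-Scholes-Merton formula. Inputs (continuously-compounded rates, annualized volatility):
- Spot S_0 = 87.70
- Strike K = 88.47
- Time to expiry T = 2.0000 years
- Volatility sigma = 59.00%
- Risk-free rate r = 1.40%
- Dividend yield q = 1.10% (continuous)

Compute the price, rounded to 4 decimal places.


d1 = (ln(S/K) + (r - q + 0.5*sigma^2) * T) / (sigma * sqrt(T)) = 0.41390722
d2 = d1 - sigma * sqrt(T) = -0.42047878
exp(-rT) = 0.97238837; exp(-qT) = 0.97824024
P = K * exp(-rT) * N(-d2) - S_0 * exp(-qT) * N(-d1)
N(-d1) = 0.33947103; N(-d2) = 0.66293214
P = 88.4700 * 0.97238837 * 0.66293214 - 87.7000 * 0.97824024 * 0.33947103 = 27.9064

Answer: Price = 27.9064


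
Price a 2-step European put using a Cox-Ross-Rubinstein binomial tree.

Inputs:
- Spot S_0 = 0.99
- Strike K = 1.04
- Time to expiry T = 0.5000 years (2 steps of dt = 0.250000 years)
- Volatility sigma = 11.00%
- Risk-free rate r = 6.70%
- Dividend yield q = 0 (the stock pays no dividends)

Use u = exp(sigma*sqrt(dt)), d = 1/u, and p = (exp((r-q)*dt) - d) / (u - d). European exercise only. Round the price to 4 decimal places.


Answer: Price = V(0,0) = 0.0415

Derivation:
dt = T/N = 0.250000
u = exp(sigma*sqrt(dt)) = 1.056541; d = 1/u = 0.946485
p = (exp((r-q)*dt) - d) / (u - d) = 0.639731
Discount per step: exp(-r*dt) = 0.983390
Stock lattice S(k, i) with i counting down-moves:
  k=0: S(0,0) = 0.9900
  k=1: S(1,0) = 1.0460; S(1,1) = 0.9370
  k=2: S(2,0) = 1.1051; S(2,1) = 0.9900; S(2,2) = 0.8869
Terminal payoffs V(N, i) = max(K - S_T, 0):
  V(2,0) = 0.000000; V(2,1) = 0.050000; V(2,2) = 0.153124
Backward induction: V(k, i) = exp(-r*dt) * [p * V(k+1, i) + (1-p) * V(k+1, i+1)].
  V(1,0) = exp(-r*dt) * [p*0.000000 + (1-p)*0.050000] = 0.017714
  V(1,1) = exp(-r*dt) * [p*0.050000 + (1-p)*0.153124] = 0.085705
  V(0,0) = exp(-r*dt) * [p*0.017714 + (1-p)*0.085705] = 0.041508


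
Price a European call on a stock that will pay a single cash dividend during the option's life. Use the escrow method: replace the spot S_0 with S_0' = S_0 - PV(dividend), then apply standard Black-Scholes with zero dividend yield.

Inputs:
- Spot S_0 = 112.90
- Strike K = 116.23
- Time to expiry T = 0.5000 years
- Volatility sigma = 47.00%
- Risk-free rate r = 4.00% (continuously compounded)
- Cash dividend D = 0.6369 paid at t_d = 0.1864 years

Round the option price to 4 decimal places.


PV(D) = D * exp(-r * t_d) = 0.6369 * 0.99257173 = 0.63216893
S_0' = S_0 - PV(D) = 112.9000 - 0.63216893 = 112.26783107
d1 = (ln(S_0'/K) + (r + sigma^2/2)*T) / (sigma*sqrt(T)) = 0.12198759
d2 = d1 - sigma*sqrt(T) = -0.21035260
exp(-rT) = 0.98019867
N(d1) = 0.54854558; N(d2) = 0.41669624
C = S_0' * N(d1) - K * exp(-rT) * N(d2) = 112.26783107 * 0.54854558 - 116.2300 * 0.98019867 * 0.41669624 = 14.1104

Answer: Price = 14.1104


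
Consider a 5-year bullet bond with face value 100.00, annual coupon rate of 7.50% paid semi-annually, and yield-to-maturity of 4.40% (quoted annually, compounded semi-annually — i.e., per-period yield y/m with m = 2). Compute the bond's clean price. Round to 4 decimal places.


Answer: Price = 113.7784

Derivation:
Coupon per period c = face * coupon_rate / m = 3.750000
Periods per year m = 2; per-period yield y/m = 0.022000
Number of cashflows N = 10
Cashflows (t years, CF_t, discount factor 1/(1+y/m)^(m*t), PV):
  t = 0.5000: CF_t = 3.750000, DF = 0.978474, PV = 3.669276
  t = 1.0000: CF_t = 3.750000, DF = 0.957411, PV = 3.590290
  t = 1.5000: CF_t = 3.750000, DF = 0.936801, PV = 3.513003
  t = 2.0000: CF_t = 3.750000, DF = 0.916635, PV = 3.437381
  t = 2.5000: CF_t = 3.750000, DF = 0.896903, PV = 3.363387
  t = 3.0000: CF_t = 3.750000, DF = 0.877596, PV = 3.290985
  t = 3.5000: CF_t = 3.750000, DF = 0.858704, PV = 3.220142
  t = 4.0000: CF_t = 3.750000, DF = 0.840220, PV = 3.150824
  t = 4.5000: CF_t = 3.750000, DF = 0.822133, PV = 3.082998
  t = 5.0000: CF_t = 103.750000, DF = 0.804435, PV = 83.460147
Price P = sum_t PV_t = 113.778432


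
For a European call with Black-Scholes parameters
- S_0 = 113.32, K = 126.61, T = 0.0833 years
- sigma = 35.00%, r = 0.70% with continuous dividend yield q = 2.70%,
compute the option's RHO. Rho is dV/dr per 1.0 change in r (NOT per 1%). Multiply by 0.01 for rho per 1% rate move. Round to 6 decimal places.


d1 = -1.0637879360; d2 = -1.1648040238
phi(d1) = 0.2265564994; exp(-qT) = 0.9977534273; exp(-rT) = 0.9994170700
N(d2) = 0.1220491649
Rho = K*T*exp(-rT)*N(d2) = 126.6100 * 0.0833 * 0.9994170700 * 0.1220491649 = 1.286455

Answer: Rho = 1.286455


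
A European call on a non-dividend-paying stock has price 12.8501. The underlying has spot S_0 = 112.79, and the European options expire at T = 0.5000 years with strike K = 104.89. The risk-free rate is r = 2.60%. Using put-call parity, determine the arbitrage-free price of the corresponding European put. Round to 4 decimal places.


Answer: Put price = 3.5954

Derivation:
Put-call parity: C - P = S_0 * exp(-qT) - K * exp(-rT).
S_0 * exp(-qT) = 112.7900 * 1.00000000 = 112.79000000
K * exp(-rT) = 104.8900 * 0.98708414 = 103.53525492
P = C - S*exp(-qT) + K*exp(-rT)
P = 12.8501 - 112.79000000 + 103.53525492 = 3.5954


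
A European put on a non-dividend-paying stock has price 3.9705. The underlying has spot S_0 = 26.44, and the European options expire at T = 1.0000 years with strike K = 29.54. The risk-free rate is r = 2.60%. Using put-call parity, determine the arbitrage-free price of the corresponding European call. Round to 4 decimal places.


Put-call parity: C - P = S_0 * exp(-qT) - K * exp(-rT).
S_0 * exp(-qT) = 26.4400 * 1.00000000 = 26.44000000
K * exp(-rT) = 29.5400 * 0.97433509 = 28.78185855
C = P + S*exp(-qT) - K*exp(-rT)
C = 3.9705 + 26.44000000 - 28.78185855 = 1.6286

Answer: Call price = 1.6286


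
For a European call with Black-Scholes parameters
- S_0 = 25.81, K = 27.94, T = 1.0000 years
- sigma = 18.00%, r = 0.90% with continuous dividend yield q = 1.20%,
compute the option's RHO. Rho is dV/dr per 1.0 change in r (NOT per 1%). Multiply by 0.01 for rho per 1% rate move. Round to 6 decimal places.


Answer: Rho = 8.088654

Derivation:
d1 = -0.3672074450; d2 = -0.5472074450
phi(d1) = 0.3729319980; exp(-qT) = 0.9880717129; exp(-rT) = 0.9910403788
N(d2) = 0.2921181110
Rho = K*T*exp(-rT)*N(d2) = 27.9400 * 1.0000 * 0.9910403788 * 0.2921181110 = 8.088654


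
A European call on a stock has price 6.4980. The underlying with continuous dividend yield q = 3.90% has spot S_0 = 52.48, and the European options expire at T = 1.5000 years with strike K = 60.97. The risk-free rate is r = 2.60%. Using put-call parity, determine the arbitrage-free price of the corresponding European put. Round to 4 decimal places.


Answer: Put price = 15.6379

Derivation:
Put-call parity: C - P = S_0 * exp(-qT) - K * exp(-rT).
S_0 * exp(-qT) = 52.4800 * 0.94317824 = 49.49799406
K * exp(-rT) = 60.9700 * 0.96175071 = 58.63794074
P = C - S*exp(-qT) + K*exp(-rT)
P = 6.4980 - 49.49799406 + 58.63794074 = 15.6379


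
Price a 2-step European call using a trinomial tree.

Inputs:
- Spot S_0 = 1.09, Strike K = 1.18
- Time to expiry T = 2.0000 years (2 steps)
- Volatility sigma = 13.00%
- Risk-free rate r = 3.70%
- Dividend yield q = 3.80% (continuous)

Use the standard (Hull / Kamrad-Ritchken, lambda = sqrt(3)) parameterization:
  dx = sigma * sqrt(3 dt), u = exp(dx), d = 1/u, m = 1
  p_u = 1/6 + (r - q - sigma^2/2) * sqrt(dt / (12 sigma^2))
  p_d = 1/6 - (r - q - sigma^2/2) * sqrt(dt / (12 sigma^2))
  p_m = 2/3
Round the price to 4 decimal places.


Answer: Price = V(0,0) = 0.0439

Derivation:
dt = T/N = 1.000000; dx = sigma*sqrt(3*dt) = 0.225167
u = exp(dx) = 1.252531; d = 1/u = 0.798383
p_u = 0.145682, p_m = 0.666667, p_d = 0.187651
Discount per step: exp(-r*dt) = 0.963676
Stock lattice S(k, j) with j the centered position index:
  k=0: S(0,+0) = 1.0900
  k=1: S(1,-1) = 0.8702; S(1,+0) = 1.0900; S(1,+1) = 1.3653
  k=2: S(2,-2) = 0.6948; S(2,-1) = 0.8702; S(2,+0) = 1.0900; S(2,+1) = 1.3653; S(2,+2) = 1.7100
Terminal payoffs V(N, j) = max(S_T - K, 0):
  V(2,-2) = 0.000000; V(2,-1) = 0.000000; V(2,+0) = 0.000000; V(2,+1) = 0.185259; V(2,+2) = 0.530030
Backward induction: V(k, j) = exp(-r*dt) * [p_u * V(k+1, j+1) + p_m * V(k+1, j) + p_d * V(k+1, j-1)]
  V(1,-1) = exp(-r*dt) * [p_u*0.000000 + p_m*0.000000 + p_d*0.000000] = 0.000000
  V(1,+0) = exp(-r*dt) * [p_u*0.185259 + p_m*0.000000 + p_d*0.000000] = 0.026009
  V(1,+1) = exp(-r*dt) * [p_u*0.530030 + p_m*0.185259 + p_d*0.000000] = 0.193431
  V(0,+0) = exp(-r*dt) * [p_u*0.193431 + p_m*0.026009 + p_d*0.000000] = 0.043865


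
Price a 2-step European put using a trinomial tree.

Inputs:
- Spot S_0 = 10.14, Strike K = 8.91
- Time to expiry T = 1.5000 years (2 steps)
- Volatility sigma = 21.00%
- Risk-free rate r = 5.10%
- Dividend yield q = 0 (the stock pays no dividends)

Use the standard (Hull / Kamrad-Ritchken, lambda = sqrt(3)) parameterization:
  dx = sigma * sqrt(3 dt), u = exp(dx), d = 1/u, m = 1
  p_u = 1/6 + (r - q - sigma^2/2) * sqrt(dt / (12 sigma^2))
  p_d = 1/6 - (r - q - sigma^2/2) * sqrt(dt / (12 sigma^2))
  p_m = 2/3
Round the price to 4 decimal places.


dt = T/N = 0.750000; dx = sigma*sqrt(3*dt) = 0.315000
u = exp(dx) = 1.370259; d = 1/u = 0.729789
p_u = 0.201131, p_m = 0.666667, p_d = 0.132202
Discount per step: exp(-r*dt) = 0.962472
Stock lattice S(k, j) with j the centered position index:
  k=0: S(0,+0) = 10.1400
  k=1: S(1,-1) = 7.4001; S(1,+0) = 10.1400; S(1,+1) = 13.8944
  k=2: S(2,-2) = 5.4005; S(2,-1) = 7.4001; S(2,+0) = 10.1400; S(2,+1) = 13.8944; S(2,+2) = 19.0390
Terminal payoffs V(N, j) = max(K - S_T, 0):
  V(2,-2) = 3.509519; V(2,-1) = 1.509941; V(2,+0) = 0.000000; V(2,+1) = 0.000000; V(2,+2) = 0.000000
Backward induction: V(k, j) = exp(-r*dt) * [p_u * V(k+1, j+1) + p_m * V(k+1, j) + p_d * V(k+1, j-1)]
  V(1,-1) = exp(-r*dt) * [p_u*0.000000 + p_m*1.509941 + p_d*3.509519] = 1.415406
  V(1,+0) = exp(-r*dt) * [p_u*0.000000 + p_m*0.000000 + p_d*1.509941] = 0.192127
  V(1,+1) = exp(-r*dt) * [p_u*0.000000 + p_m*0.000000 + p_d*0.000000] = 0.000000
  V(0,+0) = exp(-r*dt) * [p_u*0.000000 + p_m*0.192127 + p_d*1.415406] = 0.303376

Answer: Price = V(0,0) = 0.3034


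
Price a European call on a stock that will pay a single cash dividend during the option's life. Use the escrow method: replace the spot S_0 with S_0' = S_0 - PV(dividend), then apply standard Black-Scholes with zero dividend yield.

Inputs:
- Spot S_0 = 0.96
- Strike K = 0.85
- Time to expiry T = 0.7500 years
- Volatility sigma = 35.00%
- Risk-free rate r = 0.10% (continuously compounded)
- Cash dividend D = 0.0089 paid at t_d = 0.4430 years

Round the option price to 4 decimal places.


Answer: Price = 0.1667

Derivation:
PV(D) = D * exp(-r * t_d) = 0.0089 * 0.99955710 = 0.00889606
S_0' = S_0 - PV(D) = 0.9600 - 0.00889606 = 0.95110394
d1 = (ln(S_0'/K) + (r + sigma^2/2)*T) / (sigma*sqrt(T)) = 0.52480976
d2 = d1 - sigma*sqrt(T) = 0.22170087
exp(-rT) = 0.99925028
N(d1) = 0.70014228; N(d2) = 0.58772662
C = S_0' * N(d1) - K * exp(-rT) * N(d2) = 0.95110394 * 0.70014228 - 0.8500 * 0.99925028 * 0.58772662 = 0.1667


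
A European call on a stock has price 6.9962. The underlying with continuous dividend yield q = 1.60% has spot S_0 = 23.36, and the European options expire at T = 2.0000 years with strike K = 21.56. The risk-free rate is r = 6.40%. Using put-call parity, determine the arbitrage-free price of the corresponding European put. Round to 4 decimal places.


Answer: Put price = 3.3415

Derivation:
Put-call parity: C - P = S_0 * exp(-qT) - K * exp(-rT).
S_0 * exp(-qT) = 23.3600 * 0.96850658 = 22.62431376
K * exp(-rT) = 21.5600 * 0.87985338 = 18.96963885
P = C - S*exp(-qT) + K*exp(-rT)
P = 6.9962 - 22.62431376 + 18.96963885 = 3.3415


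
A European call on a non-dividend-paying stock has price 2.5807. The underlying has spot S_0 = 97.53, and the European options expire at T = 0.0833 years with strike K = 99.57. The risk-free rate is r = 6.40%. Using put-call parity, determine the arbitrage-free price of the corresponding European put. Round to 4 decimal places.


Answer: Put price = 4.0913

Derivation:
Put-call parity: C - P = S_0 * exp(-qT) - K * exp(-rT).
S_0 * exp(-qT) = 97.5300 * 1.00000000 = 97.53000000
K * exp(-rT) = 99.5700 * 0.99468299 = 99.04058488
P = C - S*exp(-qT) + K*exp(-rT)
P = 2.5807 - 97.53000000 + 99.04058488 = 4.0913


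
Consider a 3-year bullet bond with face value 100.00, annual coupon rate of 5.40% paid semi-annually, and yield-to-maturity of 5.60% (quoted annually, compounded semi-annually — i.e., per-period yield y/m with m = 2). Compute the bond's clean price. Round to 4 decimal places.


Coupon per period c = face * coupon_rate / m = 2.700000
Periods per year m = 2; per-period yield y/m = 0.028000
Number of cashflows N = 6
Cashflows (t years, CF_t, discount factor 1/(1+y/m)^(m*t), PV):
  t = 0.5000: CF_t = 2.700000, DF = 0.972763, PV = 2.626459
  t = 1.0000: CF_t = 2.700000, DF = 0.946267, PV = 2.554921
  t = 1.5000: CF_t = 2.700000, DF = 0.920493, PV = 2.485332
  t = 2.0000: CF_t = 2.700000, DF = 0.895422, PV = 2.417638
  t = 2.5000: CF_t = 2.700000, DF = 0.871033, PV = 2.351788
  t = 3.0000: CF_t = 102.700000, DF = 0.847308, PV = 87.018533
Price P = sum_t PV_t = 99.454671

Answer: Price = 99.4547


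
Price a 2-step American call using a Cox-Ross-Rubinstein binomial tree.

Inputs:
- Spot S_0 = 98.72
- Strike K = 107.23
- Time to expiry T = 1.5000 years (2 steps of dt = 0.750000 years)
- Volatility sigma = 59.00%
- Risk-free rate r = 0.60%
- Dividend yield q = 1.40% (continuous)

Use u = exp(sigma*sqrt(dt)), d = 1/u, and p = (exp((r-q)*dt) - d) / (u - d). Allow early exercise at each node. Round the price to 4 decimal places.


dt = T/N = 0.750000
u = exp(sigma*sqrt(dt)) = 1.666882; d = 1/u = 0.599922
p = (exp((r-q)*dt) - d) / (u - d) = 0.369363
Discount per step: exp(-r*dt) = 0.995510
Stock lattice S(k, i) with i counting down-moves:
  k=0: S(0,0) = 98.7200
  k=1: S(1,0) = 164.5546; S(1,1) = 59.2243
  k=2: S(2,0) = 274.2932; S(2,1) = 98.7200; S(2,2) = 35.5300
Terminal payoffs V(N, i) = max(S_T - K, 0):
  V(2,0) = 167.063181; V(2,1) = 0.000000; V(2,2) = 0.000000
Backward induction: V(k, i) = exp(-r*dt) * [p * V(k+1, i) + (1-p) * V(k+1, i+1)]; then take max(V_cont, immediate exercise) for American.
  V(1,0) = exp(-r*dt) * [p*167.063181 + (1-p)*0.000000] = 61.429911; exercise = 57.324619; V(1,0) = max -> 61.429911
  V(1,1) = exp(-r*dt) * [p*0.000000 + (1-p)*0.000000] = 0.000000; exercise = 0.000000; V(1,1) = max -> 0.000000
  V(0,0) = exp(-r*dt) * [p*61.429911 + (1-p)*0.000000] = 22.588065; exercise = 0.000000; V(0,0) = max -> 22.588065

Answer: Price = V(0,0) = 22.5881


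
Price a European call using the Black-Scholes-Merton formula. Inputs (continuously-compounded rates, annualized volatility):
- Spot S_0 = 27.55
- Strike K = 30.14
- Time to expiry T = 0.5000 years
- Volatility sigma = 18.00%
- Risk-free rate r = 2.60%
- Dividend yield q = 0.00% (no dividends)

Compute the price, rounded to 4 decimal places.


d1 = (ln(S/K) + (r - q + 0.5*sigma^2) * T) / (sigma * sqrt(T)) = -0.54015618
d2 = d1 - sigma * sqrt(T) = -0.66743540
exp(-rT) = 0.98708414; exp(-qT) = 1.00000000
C = S_0 * exp(-qT) * N(d1) - K * exp(-rT) * N(d2)
N(d1) = 0.29454466; N(d2) = 0.25224703
C = 27.5500 * 1.00000000 * 0.29454466 - 30.1400 * 0.98708414 * 0.25224703 = 0.6102

Answer: Price = 0.6102


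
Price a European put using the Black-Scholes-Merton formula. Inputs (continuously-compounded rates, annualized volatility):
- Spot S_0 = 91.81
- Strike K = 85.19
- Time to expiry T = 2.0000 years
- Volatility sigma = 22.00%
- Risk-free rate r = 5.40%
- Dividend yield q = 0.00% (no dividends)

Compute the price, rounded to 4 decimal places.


d1 = (ln(S/K) + (r - q + 0.5*sigma^2) * T) / (sigma * sqrt(T)) = 0.74322441
d2 = d1 - sigma * sqrt(T) = 0.43209742
exp(-rT) = 0.89762760; exp(-qT) = 1.00000000
P = K * exp(-rT) * N(-d2) - S_0 * exp(-qT) * N(-d1)
N(-d1) = 0.22867291; N(-d2) = 0.33283530
P = 85.1900 * 0.89762760 * 0.33283530 - 91.8100 * 1.00000000 * 0.22867291 = 4.4571

Answer: Price = 4.4571


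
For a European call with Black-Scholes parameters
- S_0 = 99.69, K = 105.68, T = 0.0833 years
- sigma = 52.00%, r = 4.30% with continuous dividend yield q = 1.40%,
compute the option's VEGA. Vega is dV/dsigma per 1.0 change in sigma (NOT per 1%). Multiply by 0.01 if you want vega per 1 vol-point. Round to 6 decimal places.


Answer: Vega = 10.968285

Derivation:
d1 = -0.2976553718; d2 = -0.4477364166
phi(d1) = 0.3816551246; exp(-qT) = 0.9988344797; exp(-rT) = 0.9964245074
Vega = S * exp(-qT) * phi(d1) * sqrt(T) = 99.6900 * 0.9988344797 * 0.3816551246 * 0.2886173938 = 10.968285


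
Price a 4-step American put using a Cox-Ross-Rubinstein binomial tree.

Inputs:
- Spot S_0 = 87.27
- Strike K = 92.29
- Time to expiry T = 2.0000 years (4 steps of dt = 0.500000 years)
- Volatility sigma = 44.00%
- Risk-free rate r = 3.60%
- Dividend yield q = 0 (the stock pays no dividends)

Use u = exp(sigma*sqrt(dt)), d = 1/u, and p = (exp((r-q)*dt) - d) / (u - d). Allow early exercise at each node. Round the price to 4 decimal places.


dt = T/N = 0.500000
u = exp(sigma*sqrt(dt)) = 1.364963; d = 1/u = 0.732621
p = (exp((r-q)*dt) - d) / (u - d) = 0.451563
Discount per step: exp(-r*dt) = 0.982161
Stock lattice S(k, i) with i counting down-moves:
  k=0: S(0,0) = 87.2700
  k=1: S(1,0) = 119.1203; S(1,1) = 63.9358
  k=2: S(2,0) = 162.5947; S(2,1) = 87.2700; S(2,2) = 46.8407
  k=3: S(3,0) = 221.9357; S(3,1) = 119.1203; S(3,2) = 63.9358; S(3,3) = 34.3165
  k=4: S(4,0) = 302.9339; S(4,1) = 162.5947; S(4,2) = 87.2700; S(4,3) = 46.8407; S(4,4) = 25.1410
Terminal payoffs V(N, i) = max(K - S_T, 0):
  V(4,0) = 0.000000; V(4,1) = 0.000000; V(4,2) = 5.020000; V(4,3) = 45.449285; V(4,4) = 67.149029
Backward induction: V(k, i) = exp(-r*dt) * [p * V(k+1, i) + (1-p) * V(k+1, i+1)]; then take max(V_cont, immediate exercise) for American.
  V(3,0) = exp(-r*dt) * [p*0.000000 + (1-p)*0.000000] = 0.000000; exercise = 0.000000; V(3,0) = max -> 0.000000
  V(3,1) = exp(-r*dt) * [p*0.000000 + (1-p)*5.020000] = 2.704040; exercise = 0.000000; V(3,1) = max -> 2.704040
  V(3,2) = exp(-r*dt) * [p*5.020000 + (1-p)*45.449285] = 26.707821; exercise = 28.354179; V(3,2) = max -> 28.354179
  V(3,3) = exp(-r*dt) * [p*45.449285 + (1-p)*67.149029] = 56.327158; exercise = 57.973516; V(3,3) = max -> 57.973516
  V(2,0) = exp(-r*dt) * [p*0.000000 + (1-p)*2.704040] = 1.456540; exercise = 0.000000; V(2,0) = max -> 1.456540
  V(2,1) = exp(-r*dt) * [p*2.704040 + (1-p)*28.354179] = 16.472338; exercise = 5.020000; V(2,1) = max -> 16.472338
  V(2,2) = exp(-r*dt) * [p*28.354179 + (1-p)*57.973516] = 43.802927; exercise = 45.449285; V(2,2) = max -> 45.449285
  V(1,0) = exp(-r*dt) * [p*1.456540 + (1-p)*16.472338] = 9.518868; exercise = 0.000000; V(1,0) = max -> 9.518868
  V(1,1) = exp(-r*dt) * [p*16.472338 + (1-p)*45.449285] = 31.787020; exercise = 28.354179; V(1,1) = max -> 31.787020
  V(0,0) = exp(-r*dt) * [p*9.518868 + (1-p)*31.787020] = 21.343877; exercise = 5.020000; V(0,0) = max -> 21.343877

Answer: Price = V(0,0) = 21.3439


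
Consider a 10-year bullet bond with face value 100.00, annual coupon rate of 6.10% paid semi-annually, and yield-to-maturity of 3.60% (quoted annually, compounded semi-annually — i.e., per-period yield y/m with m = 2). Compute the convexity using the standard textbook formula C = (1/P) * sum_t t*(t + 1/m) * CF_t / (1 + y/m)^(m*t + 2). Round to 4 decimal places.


Coupon per period c = face * coupon_rate / m = 3.050000
Periods per year m = 2; per-period yield y/m = 0.018000
Number of cashflows N = 20
Cashflows (t years, CF_t, discount factor 1/(1+y/m)^(m*t), PV):
  t = 0.5000: CF_t = 3.050000, DF = 0.982318, PV = 2.996071
  t = 1.0000: CF_t = 3.050000, DF = 0.964949, PV = 2.943095
  t = 1.5000: CF_t = 3.050000, DF = 0.947887, PV = 2.891056
  t = 2.0000: CF_t = 3.050000, DF = 0.931127, PV = 2.839937
  t = 2.5000: CF_t = 3.050000, DF = 0.914663, PV = 2.789722
  t = 3.0000: CF_t = 3.050000, DF = 0.898490, PV = 2.740395
  t = 3.5000: CF_t = 3.050000, DF = 0.882603, PV = 2.691940
  t = 4.0000: CF_t = 3.050000, DF = 0.866997, PV = 2.644342
  t = 4.5000: CF_t = 3.050000, DF = 0.851667, PV = 2.597585
  t = 5.0000: CF_t = 3.050000, DF = 0.836608, PV = 2.551656
  t = 5.5000: CF_t = 3.050000, DF = 0.821816, PV = 2.506538
  t = 6.0000: CF_t = 3.050000, DF = 0.807285, PV = 2.462218
  t = 6.5000: CF_t = 3.050000, DF = 0.793010, PV = 2.418682
  t = 7.0000: CF_t = 3.050000, DF = 0.778989, PV = 2.375915
  t = 7.5000: CF_t = 3.050000, DF = 0.765215, PV = 2.333905
  t = 8.0000: CF_t = 3.050000, DF = 0.751684, PV = 2.292637
  t = 8.5000: CF_t = 3.050000, DF = 0.738393, PV = 2.252100
  t = 9.0000: CF_t = 3.050000, DF = 0.725337, PV = 2.212279
  t = 9.5000: CF_t = 3.050000, DF = 0.712512, PV = 2.173162
  t = 10.0000: CF_t = 103.050000, DF = 0.699914, PV = 72.126098
Price P = sum_t PV_t = 120.839332
Convexity numerator sum_t t*(t + 1/m) * CF_t / (1+y/m)^(m*t + 2):
  t = 0.5000: term = 1.445528
  t = 1.0000: term = 4.259906
  t = 1.5000: term = 8.369166
  t = 2.0000: term = 13.701975
  t = 2.5000: term = 20.189551
  t = 3.0000: term = 27.765591
  t = 3.5000: term = 36.366196
  t = 4.0000: term = 45.929801
  t = 4.5000: term = 56.397103
  t = 5.0000: term = 67.710995
  t = 5.5000: term = 79.816497
  t = 6.0000: term = 92.660695
  t = 6.5000: term = 106.192676
  t = 7.0000: term = 120.363469
  t = 7.5000: term = 135.125982
  t = 8.0000: term = 150.434951
  t = 8.5000: term = 166.246876
  t = 9.0000: term = 182.519972
  t = 9.5000: term = 199.214115
  t = 10.0000: term = 7307.792026
Convexity = (1/P) * sum = 8822.503072 / 120.839332 = 73.010194

Answer: Convexity = 73.0102
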